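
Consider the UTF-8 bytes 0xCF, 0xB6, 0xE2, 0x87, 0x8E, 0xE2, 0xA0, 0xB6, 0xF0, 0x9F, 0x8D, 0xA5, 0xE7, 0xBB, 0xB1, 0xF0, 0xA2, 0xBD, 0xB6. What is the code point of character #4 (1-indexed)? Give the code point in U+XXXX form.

U+1F365

Offset 0: leading byte 0xCF = 11001111 → 2-byte char #1 = CF B6.
Offset 2: leading byte 0xE2 = 11100010 → 3-byte char #2 = E2 87 8E.
Offset 5: leading byte 0xE2 = 11100010 → 3-byte char #3 = E2 A0 B6.
Offset 8: leading byte 0xF0 = 11110000 → 4-byte char #4 = F0 9F 8D A5.
Leading byte 0xF0 = 11110000 matches 11110xxx → 4-byte sequence.
Byte 1: 0xF0 = 11110000, payload 000 (3 bits).
Byte 2: 0x9F = 10011111 (10xxxxxx ✓), payload 011111.
Byte 3: 0x8D = 10001101 (10xxxxxx ✓), payload 001101.
Byte 4: 0xA5 = 10100101 (10xxxxxx ✓), payload 100101.
Concatenate: 000011111001101100101 = 0x1F365 (21 bits → U+1F365).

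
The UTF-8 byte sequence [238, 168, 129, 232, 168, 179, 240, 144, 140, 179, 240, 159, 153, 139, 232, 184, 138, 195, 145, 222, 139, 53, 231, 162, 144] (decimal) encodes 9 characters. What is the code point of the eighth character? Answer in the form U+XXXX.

U+0035

Offset 0: leading byte 0xEE = 11101110 → 3-byte char #1 = EE A8 81.
Offset 3: leading byte 0xE8 = 11101000 → 3-byte char #2 = E8 A8 B3.
Offset 6: leading byte 0xF0 = 11110000 → 4-byte char #3 = F0 90 8C B3.
Offset 10: leading byte 0xF0 = 11110000 → 4-byte char #4 = F0 9F 99 8B.
Offset 14: leading byte 0xE8 = 11101000 → 3-byte char #5 = E8 B8 8A.
Offset 17: leading byte 0xC3 = 11000011 → 2-byte char #6 = C3 91.
Offset 19: leading byte 0xDE = 11011110 → 2-byte char #7 = DE 8B.
Offset 21: leading byte 0x35 = 00110101 → 1-byte char #8 = 35.
Leading byte 0x35 = 00110101 matches 0xxxxxxx → 1-byte sequence.
Byte 1: 0x35 = 00110101, payload 0110101 (7 bits).
Concatenate: 0110101 = 0x35 (7 bits → U+0035).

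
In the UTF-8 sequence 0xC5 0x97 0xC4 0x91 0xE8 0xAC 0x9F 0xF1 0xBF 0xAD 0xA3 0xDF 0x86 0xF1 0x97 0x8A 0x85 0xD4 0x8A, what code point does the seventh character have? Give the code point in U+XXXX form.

U+050A

Offset 0: leading byte 0xC5 = 11000101 → 2-byte char #1 = C5 97.
Offset 2: leading byte 0xC4 = 11000100 → 2-byte char #2 = C4 91.
Offset 4: leading byte 0xE8 = 11101000 → 3-byte char #3 = E8 AC 9F.
Offset 7: leading byte 0xF1 = 11110001 → 4-byte char #4 = F1 BF AD A3.
Offset 11: leading byte 0xDF = 11011111 → 2-byte char #5 = DF 86.
Offset 13: leading byte 0xF1 = 11110001 → 4-byte char #6 = F1 97 8A 85.
Offset 17: leading byte 0xD4 = 11010100 → 2-byte char #7 = D4 8A.
Leading byte 0xD4 = 11010100 matches 110xxxxx → 2-byte sequence.
Byte 1: 0xD4 = 11010100, payload 10100 (5 bits).
Byte 2: 0x8A = 10001010 (10xxxxxx ✓), payload 001010.
Concatenate: 10100001010 = 0x50A (11 bits → U+050A).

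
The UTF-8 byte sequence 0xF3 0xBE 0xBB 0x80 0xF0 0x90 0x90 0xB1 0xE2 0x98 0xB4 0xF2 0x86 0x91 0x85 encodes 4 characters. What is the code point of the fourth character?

U+86445

Offset 0: leading byte 0xF3 = 11110011 → 4-byte char #1 = F3 BE BB 80.
Offset 4: leading byte 0xF0 = 11110000 → 4-byte char #2 = F0 90 90 B1.
Offset 8: leading byte 0xE2 = 11100010 → 3-byte char #3 = E2 98 B4.
Offset 11: leading byte 0xF2 = 11110010 → 4-byte char #4 = F2 86 91 85.
Leading byte 0xF2 = 11110010 matches 11110xxx → 4-byte sequence.
Byte 1: 0xF2 = 11110010, payload 010 (3 bits).
Byte 2: 0x86 = 10000110 (10xxxxxx ✓), payload 000110.
Byte 3: 0x91 = 10010001 (10xxxxxx ✓), payload 010001.
Byte 4: 0x85 = 10000101 (10xxxxxx ✓), payload 000101.
Concatenate: 010000110010001000101 = 0x86445 (21 bits → U+86445).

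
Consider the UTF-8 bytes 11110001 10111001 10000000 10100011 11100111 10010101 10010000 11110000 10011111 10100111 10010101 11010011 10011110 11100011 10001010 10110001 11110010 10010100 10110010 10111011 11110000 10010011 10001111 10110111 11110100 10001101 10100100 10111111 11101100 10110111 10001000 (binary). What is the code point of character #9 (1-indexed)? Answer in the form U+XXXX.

Offset 0: leading byte 0xF1 = 11110001 → 4-byte char #1 = F1 B9 80 A3.
Offset 4: leading byte 0xE7 = 11100111 → 3-byte char #2 = E7 95 90.
Offset 7: leading byte 0xF0 = 11110000 → 4-byte char #3 = F0 9F A7 95.
Offset 11: leading byte 0xD3 = 11010011 → 2-byte char #4 = D3 9E.
Offset 13: leading byte 0xE3 = 11100011 → 3-byte char #5 = E3 8A B1.
Offset 16: leading byte 0xF2 = 11110010 → 4-byte char #6 = F2 94 B2 BB.
Offset 20: leading byte 0xF0 = 11110000 → 4-byte char #7 = F0 93 8F B7.
Offset 24: leading byte 0xF4 = 11110100 → 4-byte char #8 = F4 8D A4 BF.
Offset 28: leading byte 0xEC = 11101100 → 3-byte char #9 = EC B7 88.
Leading byte 0xEC = 11101100 matches 1110xxxx → 3-byte sequence.
Byte 1: 0xEC = 11101100, payload 1100 (4 bits).
Byte 2: 0xB7 = 10110111 (10xxxxxx ✓), payload 110111.
Byte 3: 0x88 = 10001000 (10xxxxxx ✓), payload 001000.
Concatenate: 1100110111001000 = 0xCDC8 (16 bits → U+CDC8).

U+CDC8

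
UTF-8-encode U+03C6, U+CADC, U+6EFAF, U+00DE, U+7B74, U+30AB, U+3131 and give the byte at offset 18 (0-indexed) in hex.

0x84

U+03C6 → 2-byte form CF 86 at offsets 0–1.
U+CADC → 3-byte form EC AB 9C at offsets 2–4.
U+6EFAF → 4-byte form F1 AE BE AF at offsets 5–8.
U+00DE → 2-byte form C3 9E at offsets 9–10.
U+7B74 → 3-byte form E7 AD B4 at offsets 11–13.
U+30AB → 3-byte form E3 82 AB at offsets 14–16.
U+3131 → 3-byte form E3 84 B1 at offsets 17–19.
Offset 18 falls in char 7's range; it's byte 2 of E3 84 B1 = 0x84.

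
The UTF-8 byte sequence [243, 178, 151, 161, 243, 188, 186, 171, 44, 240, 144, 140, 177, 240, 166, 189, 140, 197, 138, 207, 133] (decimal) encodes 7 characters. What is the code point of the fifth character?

Offset 0: leading byte 0xF3 = 11110011 → 4-byte char #1 = F3 B2 97 A1.
Offset 4: leading byte 0xF3 = 11110011 → 4-byte char #2 = F3 BC BA AB.
Offset 8: leading byte 0x2C = 00101100 → 1-byte char #3 = 2C.
Offset 9: leading byte 0xF0 = 11110000 → 4-byte char #4 = F0 90 8C B1.
Offset 13: leading byte 0xF0 = 11110000 → 4-byte char #5 = F0 A6 BD 8C.
Leading byte 0xF0 = 11110000 matches 11110xxx → 4-byte sequence.
Byte 1: 0xF0 = 11110000, payload 000 (3 bits).
Byte 2: 0xA6 = 10100110 (10xxxxxx ✓), payload 100110.
Byte 3: 0xBD = 10111101 (10xxxxxx ✓), payload 111101.
Byte 4: 0x8C = 10001100 (10xxxxxx ✓), payload 001100.
Concatenate: 000100110111101001100 = 0x26F4C (21 bits → U+26F4C).

U+26F4C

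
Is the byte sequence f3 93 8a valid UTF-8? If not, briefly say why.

Leading byte 0xF3 = 11110011 → 4-byte form, but only 3 bytes are present.

invalid (sequence truncated)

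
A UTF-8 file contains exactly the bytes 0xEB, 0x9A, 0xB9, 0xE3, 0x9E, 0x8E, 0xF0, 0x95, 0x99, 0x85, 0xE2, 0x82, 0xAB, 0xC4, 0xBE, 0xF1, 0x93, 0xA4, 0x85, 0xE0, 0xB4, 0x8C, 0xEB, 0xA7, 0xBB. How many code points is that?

8

Byte at offset 0: 0xEB = 11101011 → 3-byte char (#1). Advance 3.
Byte at offset 3: 0xE3 = 11100011 → 3-byte char (#2). Advance 3.
Byte at offset 6: 0xF0 = 11110000 → 4-byte char (#3). Advance 4.
Byte at offset 10: 0xE2 = 11100010 → 3-byte char (#4). Advance 3.
Byte at offset 13: 0xC4 = 11000100 → 2-byte char (#5). Advance 2.
Byte at offset 15: 0xF1 = 11110001 → 4-byte char (#6). Advance 4.
Byte at offset 19: 0xE0 = 11100000 → 3-byte char (#7). Advance 3.
Byte at offset 22: 0xEB = 11101011 → 3-byte char (#8). Advance 3.
Reached end at offset 25 after 8 code points.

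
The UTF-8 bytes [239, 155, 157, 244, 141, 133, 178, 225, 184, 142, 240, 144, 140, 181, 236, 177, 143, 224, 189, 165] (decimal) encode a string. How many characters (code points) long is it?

6

Byte at offset 0: 0xEF = 11101111 → 3-byte char (#1). Advance 3.
Byte at offset 3: 0xF4 = 11110100 → 4-byte char (#2). Advance 4.
Byte at offset 7: 0xE1 = 11100001 → 3-byte char (#3). Advance 3.
Byte at offset 10: 0xF0 = 11110000 → 4-byte char (#4). Advance 4.
Byte at offset 14: 0xEC = 11101100 → 3-byte char (#5). Advance 3.
Byte at offset 17: 0xE0 = 11100000 → 3-byte char (#6). Advance 3.
Reached end at offset 20 after 6 code points.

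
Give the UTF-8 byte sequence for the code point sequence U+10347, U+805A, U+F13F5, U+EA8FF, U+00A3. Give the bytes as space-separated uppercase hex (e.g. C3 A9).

U+10347: 4-byte form → F0 90 8D 87.
U+805A: 3-byte form → E8 81 9A.
U+F13F5: 4-byte form → F3 B1 8F B5.
U+EA8FF: 4-byte form → F3 AA A3 BF.
U+00A3: 2-byte form → C2 A3.
Concatenated (17 bytes): F0 90 8D 87 E8 81 9A F3 B1 8F B5 F3 AA A3 BF C2 A3.

F0 90 8D 87 E8 81 9A F3 B1 8F B5 F3 AA A3 BF C2 A3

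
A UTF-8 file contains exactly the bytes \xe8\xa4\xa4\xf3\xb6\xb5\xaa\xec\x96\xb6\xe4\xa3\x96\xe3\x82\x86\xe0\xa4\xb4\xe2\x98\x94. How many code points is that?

Byte at offset 0: 0xE8 = 11101000 → 3-byte char (#1). Advance 3.
Byte at offset 3: 0xF3 = 11110011 → 4-byte char (#2). Advance 4.
Byte at offset 7: 0xEC = 11101100 → 3-byte char (#3). Advance 3.
Byte at offset 10: 0xE4 = 11100100 → 3-byte char (#4). Advance 3.
Byte at offset 13: 0xE3 = 11100011 → 3-byte char (#5). Advance 3.
Byte at offset 16: 0xE0 = 11100000 → 3-byte char (#6). Advance 3.
Byte at offset 19: 0xE2 = 11100010 → 3-byte char (#7). Advance 3.
Reached end at offset 22 after 7 code points.

7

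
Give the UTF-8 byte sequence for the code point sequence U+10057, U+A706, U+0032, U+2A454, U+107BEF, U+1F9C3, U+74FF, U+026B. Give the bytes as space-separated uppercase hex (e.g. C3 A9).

F0 90 81 97 EA 9C 86 32 F0 AA 91 94 F4 87 AF AF F0 9F A7 83 E7 93 BF C9 AB

U+10057: 4-byte form → F0 90 81 97.
U+A706: 3-byte form → EA 9C 86.
U+0032: 1-byte form → 32.
U+2A454: 4-byte form → F0 AA 91 94.
U+107BEF: 4-byte form → F4 87 AF AF.
U+1F9C3: 4-byte form → F0 9F A7 83.
U+74FF: 3-byte form → E7 93 BF.
U+026B: 2-byte form → C9 AB.
Concatenated (25 bytes): F0 90 81 97 EA 9C 86 32 F0 AA 91 94 F4 87 AF AF F0 9F A7 83 E7 93 BF C9 AB.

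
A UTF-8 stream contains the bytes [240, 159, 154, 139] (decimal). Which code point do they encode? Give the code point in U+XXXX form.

Leading byte 0xF0 = 11110000 matches 11110xxx → 4-byte sequence.
Byte 1: 0xF0 = 11110000, payload 000 (3 bits).
Byte 2: 0x9F = 10011111 (10xxxxxx ✓), payload 011111.
Byte 3: 0x9A = 10011010 (10xxxxxx ✓), payload 011010.
Byte 4: 0x8B = 10001011 (10xxxxxx ✓), payload 001011.
Concatenate: 000011111011010001011 = 0x1F68B (21 bits → U+1F68B).

U+1F68B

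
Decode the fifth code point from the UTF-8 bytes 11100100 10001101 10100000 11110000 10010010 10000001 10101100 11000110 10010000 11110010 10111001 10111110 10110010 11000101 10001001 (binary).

U+0149

Offset 0: leading byte 0xE4 = 11100100 → 3-byte char #1 = E4 8D A0.
Offset 3: leading byte 0xF0 = 11110000 → 4-byte char #2 = F0 92 81 AC.
Offset 7: leading byte 0xC6 = 11000110 → 2-byte char #3 = C6 90.
Offset 9: leading byte 0xF2 = 11110010 → 4-byte char #4 = F2 B9 BE B2.
Offset 13: leading byte 0xC5 = 11000101 → 2-byte char #5 = C5 89.
Leading byte 0xC5 = 11000101 matches 110xxxxx → 2-byte sequence.
Byte 1: 0xC5 = 11000101, payload 00101 (5 bits).
Byte 2: 0x89 = 10001001 (10xxxxxx ✓), payload 001001.
Concatenate: 00101001001 = 0x149 (11 bits → U+0149).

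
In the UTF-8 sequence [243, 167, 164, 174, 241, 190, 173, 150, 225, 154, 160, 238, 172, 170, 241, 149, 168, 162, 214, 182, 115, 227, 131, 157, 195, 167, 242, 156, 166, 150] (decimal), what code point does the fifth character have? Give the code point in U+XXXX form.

Offset 0: leading byte 0xF3 = 11110011 → 4-byte char #1 = F3 A7 A4 AE.
Offset 4: leading byte 0xF1 = 11110001 → 4-byte char #2 = F1 BE AD 96.
Offset 8: leading byte 0xE1 = 11100001 → 3-byte char #3 = E1 9A A0.
Offset 11: leading byte 0xEE = 11101110 → 3-byte char #4 = EE AC AA.
Offset 14: leading byte 0xF1 = 11110001 → 4-byte char #5 = F1 95 A8 A2.
Leading byte 0xF1 = 11110001 matches 11110xxx → 4-byte sequence.
Byte 1: 0xF1 = 11110001, payload 001 (3 bits).
Byte 2: 0x95 = 10010101 (10xxxxxx ✓), payload 010101.
Byte 3: 0xA8 = 10101000 (10xxxxxx ✓), payload 101000.
Byte 4: 0xA2 = 10100010 (10xxxxxx ✓), payload 100010.
Concatenate: 001010101101000100010 = 0x55A22 (21 bits → U+55A22).

U+55A22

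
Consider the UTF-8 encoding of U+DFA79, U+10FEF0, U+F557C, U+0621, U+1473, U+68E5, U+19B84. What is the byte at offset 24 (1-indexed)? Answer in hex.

0x84

1-indexed offset 24 is 0-indexed offset 23.
U+DFA79 → 4-byte form F3 9F A9 B9 at offsets 0–3.
U+10FEF0 → 4-byte form F4 8F BB B0 at offsets 4–7.
U+F557C → 4-byte form F3 B5 95 BC at offsets 8–11.
U+0621 → 2-byte form D8 A1 at offsets 12–13.
U+1473 → 3-byte form E1 91 B3 at offsets 14–16.
U+68E5 → 3-byte form E6 A3 A5 at offsets 17–19.
U+19B84 → 4-byte form F0 99 AE 84 at offsets 20–23.
Offset 23 falls in char 7's range; it's byte 4 of F0 99 AE 84 = 0x84.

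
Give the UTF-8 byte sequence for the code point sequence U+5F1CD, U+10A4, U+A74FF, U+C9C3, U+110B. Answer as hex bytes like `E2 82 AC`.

U+5F1CD: 4-byte form → F1 9F 87 8D.
U+10A4: 3-byte form → E1 82 A4.
U+A74FF: 4-byte form → F2 A7 93 BF.
U+C9C3: 3-byte form → EC A7 83.
U+110B: 3-byte form → E1 84 8B.
Concatenated (17 bytes): F1 9F 87 8D E1 82 A4 F2 A7 93 BF EC A7 83 E1 84 8B.

F1 9F 87 8D E1 82 A4 F2 A7 93 BF EC A7 83 E1 84 8B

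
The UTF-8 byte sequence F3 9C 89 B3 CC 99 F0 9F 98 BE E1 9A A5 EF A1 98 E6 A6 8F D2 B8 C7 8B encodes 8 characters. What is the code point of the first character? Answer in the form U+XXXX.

U+DC273

Offset 0: leading byte 0xF3 = 11110011 → 4-byte char #1 = F3 9C 89 B3.
Leading byte 0xF3 = 11110011 matches 11110xxx → 4-byte sequence.
Byte 1: 0xF3 = 11110011, payload 011 (3 bits).
Byte 2: 0x9C = 10011100 (10xxxxxx ✓), payload 011100.
Byte 3: 0x89 = 10001001 (10xxxxxx ✓), payload 001001.
Byte 4: 0xB3 = 10110011 (10xxxxxx ✓), payload 110011.
Concatenate: 011011100001001110011 = 0xDC273 (21 bits → U+DC273).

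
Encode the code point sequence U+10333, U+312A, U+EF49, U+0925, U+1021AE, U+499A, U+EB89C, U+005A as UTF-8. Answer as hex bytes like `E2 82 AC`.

U+10333: 4-byte form → F0 90 8C B3.
U+312A: 3-byte form → E3 84 AA.
U+EF49: 3-byte form → EE BD 89.
U+0925: 3-byte form → E0 A4 A5.
U+1021AE: 4-byte form → F4 82 86 AE.
U+499A: 3-byte form → E4 A6 9A.
U+EB89C: 4-byte form → F3 AB A2 9C.
U+005A: 1-byte form → 5A.
Concatenated (25 bytes): F0 90 8C B3 E3 84 AA EE BD 89 E0 A4 A5 F4 82 86 AE E4 A6 9A F3 AB A2 9C 5A.

F0 90 8C B3 E3 84 AA EE BD 89 E0 A4 A5 F4 82 86 AE E4 A6 9A F3 AB A2 9C 5A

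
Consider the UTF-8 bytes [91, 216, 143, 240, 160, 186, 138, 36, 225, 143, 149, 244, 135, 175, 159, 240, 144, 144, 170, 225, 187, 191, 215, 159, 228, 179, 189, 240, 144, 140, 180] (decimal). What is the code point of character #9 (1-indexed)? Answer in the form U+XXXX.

Offset 0: leading byte 0x5B = 01011011 → 1-byte char #1 = 5B.
Offset 1: leading byte 0xD8 = 11011000 → 2-byte char #2 = D8 8F.
Offset 3: leading byte 0xF0 = 11110000 → 4-byte char #3 = F0 A0 BA 8A.
Offset 7: leading byte 0x24 = 00100100 → 1-byte char #4 = 24.
Offset 8: leading byte 0xE1 = 11100001 → 3-byte char #5 = E1 8F 95.
Offset 11: leading byte 0xF4 = 11110100 → 4-byte char #6 = F4 87 AF 9F.
Offset 15: leading byte 0xF0 = 11110000 → 4-byte char #7 = F0 90 90 AA.
Offset 19: leading byte 0xE1 = 11100001 → 3-byte char #8 = E1 BB BF.
Offset 22: leading byte 0xD7 = 11010111 → 2-byte char #9 = D7 9F.
Leading byte 0xD7 = 11010111 matches 110xxxxx → 2-byte sequence.
Byte 1: 0xD7 = 11010111, payload 10111 (5 bits).
Byte 2: 0x9F = 10011111 (10xxxxxx ✓), payload 011111.
Concatenate: 10111011111 = 0x5DF (11 bits → U+05DF).

U+05DF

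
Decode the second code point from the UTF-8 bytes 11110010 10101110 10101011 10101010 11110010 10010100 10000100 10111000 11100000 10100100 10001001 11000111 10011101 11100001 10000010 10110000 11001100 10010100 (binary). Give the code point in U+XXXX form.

U+94138

Offset 0: leading byte 0xF2 = 11110010 → 4-byte char #1 = F2 AE AB AA.
Offset 4: leading byte 0xF2 = 11110010 → 4-byte char #2 = F2 94 84 B8.
Leading byte 0xF2 = 11110010 matches 11110xxx → 4-byte sequence.
Byte 1: 0xF2 = 11110010, payload 010 (3 bits).
Byte 2: 0x94 = 10010100 (10xxxxxx ✓), payload 010100.
Byte 3: 0x84 = 10000100 (10xxxxxx ✓), payload 000100.
Byte 4: 0xB8 = 10111000 (10xxxxxx ✓), payload 111000.
Concatenate: 010010100000100111000 = 0x94138 (21 bits → U+94138).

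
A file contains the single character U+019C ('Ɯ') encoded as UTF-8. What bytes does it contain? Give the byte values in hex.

U+019C = 0x19C = 412 decimal. In range U+0080–U+07FF → 2-byte form: 110xxxxx 10xxxxxx.
Binary (11 bits): 00110011100.
Split 5+6: 00110 | 011100.
Byte 1: 11000110 = 0xC6.
Byte 2: 10011100 = 0x9C.

C6 9C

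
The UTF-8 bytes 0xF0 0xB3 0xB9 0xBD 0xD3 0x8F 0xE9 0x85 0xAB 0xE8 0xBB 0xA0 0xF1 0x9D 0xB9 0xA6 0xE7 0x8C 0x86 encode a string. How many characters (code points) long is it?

6

Byte at offset 0: 0xF0 = 11110000 → 4-byte char (#1). Advance 4.
Byte at offset 4: 0xD3 = 11010011 → 2-byte char (#2). Advance 2.
Byte at offset 6: 0xE9 = 11101001 → 3-byte char (#3). Advance 3.
Byte at offset 9: 0xE8 = 11101000 → 3-byte char (#4). Advance 3.
Byte at offset 12: 0xF1 = 11110001 → 4-byte char (#5). Advance 4.
Byte at offset 16: 0xE7 = 11100111 → 3-byte char (#6). Advance 3.
Reached end at offset 19 after 6 code points.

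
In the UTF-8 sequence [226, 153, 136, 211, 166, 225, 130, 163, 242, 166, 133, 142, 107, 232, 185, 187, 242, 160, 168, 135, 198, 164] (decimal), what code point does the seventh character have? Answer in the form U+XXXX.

Offset 0: leading byte 0xE2 = 11100010 → 3-byte char #1 = E2 99 88.
Offset 3: leading byte 0xD3 = 11010011 → 2-byte char #2 = D3 A6.
Offset 5: leading byte 0xE1 = 11100001 → 3-byte char #3 = E1 82 A3.
Offset 8: leading byte 0xF2 = 11110010 → 4-byte char #4 = F2 A6 85 8E.
Offset 12: leading byte 0x6B = 01101011 → 1-byte char #5 = 6B.
Offset 13: leading byte 0xE8 = 11101000 → 3-byte char #6 = E8 B9 BB.
Offset 16: leading byte 0xF2 = 11110010 → 4-byte char #7 = F2 A0 A8 87.
Leading byte 0xF2 = 11110010 matches 11110xxx → 4-byte sequence.
Byte 1: 0xF2 = 11110010, payload 010 (3 bits).
Byte 2: 0xA0 = 10100000 (10xxxxxx ✓), payload 100000.
Byte 3: 0xA8 = 10101000 (10xxxxxx ✓), payload 101000.
Byte 4: 0x87 = 10000111 (10xxxxxx ✓), payload 000111.
Concatenate: 010100000101000000111 = 0xA0A07 (21 bits → U+A0A07).

U+A0A07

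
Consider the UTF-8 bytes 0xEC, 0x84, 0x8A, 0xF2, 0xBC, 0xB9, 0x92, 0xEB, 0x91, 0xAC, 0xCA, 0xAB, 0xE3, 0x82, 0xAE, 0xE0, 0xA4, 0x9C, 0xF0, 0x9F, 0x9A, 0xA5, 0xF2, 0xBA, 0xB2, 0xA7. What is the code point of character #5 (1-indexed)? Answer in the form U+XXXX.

Offset 0: leading byte 0xEC = 11101100 → 3-byte char #1 = EC 84 8A.
Offset 3: leading byte 0xF2 = 11110010 → 4-byte char #2 = F2 BC B9 92.
Offset 7: leading byte 0xEB = 11101011 → 3-byte char #3 = EB 91 AC.
Offset 10: leading byte 0xCA = 11001010 → 2-byte char #4 = CA AB.
Offset 12: leading byte 0xE3 = 11100011 → 3-byte char #5 = E3 82 AE.
Leading byte 0xE3 = 11100011 matches 1110xxxx → 3-byte sequence.
Byte 1: 0xE3 = 11100011, payload 0011 (4 bits).
Byte 2: 0x82 = 10000010 (10xxxxxx ✓), payload 000010.
Byte 3: 0xAE = 10101110 (10xxxxxx ✓), payload 101110.
Concatenate: 0011000010101110 = 0x30AE (16 bits → U+30AE).

U+30AE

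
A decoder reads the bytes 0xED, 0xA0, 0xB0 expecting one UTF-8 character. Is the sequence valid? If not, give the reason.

invalid (encodes a surrogate (U+D800–U+DFFF))

Structurally a 3-byte sequence; payload = 0xD830.
But 0xD830 is in U+D800–U+DFFF, the surrogate range. Surrogates are not Unicode scalar values and are forbidden in UTF-8.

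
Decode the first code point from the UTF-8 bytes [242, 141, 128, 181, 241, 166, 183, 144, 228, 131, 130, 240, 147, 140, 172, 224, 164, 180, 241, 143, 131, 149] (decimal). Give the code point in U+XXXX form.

U+8D035

Offset 0: leading byte 0xF2 = 11110010 → 4-byte char #1 = F2 8D 80 B5.
Leading byte 0xF2 = 11110010 matches 11110xxx → 4-byte sequence.
Byte 1: 0xF2 = 11110010, payload 010 (3 bits).
Byte 2: 0x8D = 10001101 (10xxxxxx ✓), payload 001101.
Byte 3: 0x80 = 10000000 (10xxxxxx ✓), payload 000000.
Byte 4: 0xB5 = 10110101 (10xxxxxx ✓), payload 110101.
Concatenate: 010001101000000110101 = 0x8D035 (21 bits → U+8D035).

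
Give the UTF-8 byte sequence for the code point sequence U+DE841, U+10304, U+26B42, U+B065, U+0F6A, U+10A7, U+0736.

F3 9E A1 81 F0 90 8C 84 F0 A6 AD 82 EB 81 A5 E0 BD AA E1 82 A7 DC B6

U+DE841: 4-byte form → F3 9E A1 81.
U+10304: 4-byte form → F0 90 8C 84.
U+26B42: 4-byte form → F0 A6 AD 82.
U+B065: 3-byte form → EB 81 A5.
U+0F6A: 3-byte form → E0 BD AA.
U+10A7: 3-byte form → E1 82 A7.
U+0736: 2-byte form → DC B6.
Concatenated (23 bytes): F3 9E A1 81 F0 90 8C 84 F0 A6 AD 82 EB 81 A5 E0 BD AA E1 82 A7 DC B6.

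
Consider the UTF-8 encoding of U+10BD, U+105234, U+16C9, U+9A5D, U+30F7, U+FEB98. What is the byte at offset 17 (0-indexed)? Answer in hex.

U+10BD → 3-byte form E1 82 BD at offsets 0–2.
U+105234 → 4-byte form F4 85 88 B4 at offsets 3–6.
U+16C9 → 3-byte form E1 9B 89 at offsets 7–9.
U+9A5D → 3-byte form E9 A9 9D at offsets 10–12.
U+30F7 → 3-byte form E3 83 B7 at offsets 13–15.
U+FEB98 → 4-byte form F3 BE AE 98 at offsets 16–19.
Offset 17 falls in char 6's range; it's byte 2 of F3 BE AE 98 = 0xBE.

0xBE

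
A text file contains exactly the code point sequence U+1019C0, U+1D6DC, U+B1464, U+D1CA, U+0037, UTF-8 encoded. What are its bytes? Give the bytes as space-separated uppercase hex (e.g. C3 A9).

U+1019C0: 4-byte form → F4 81 A7 80.
U+1D6DC: 4-byte form → F0 9D 9B 9C.
U+B1464: 4-byte form → F2 B1 91 A4.
U+D1CA: 3-byte form → ED 87 8A.
U+0037: 1-byte form → 37.
Concatenated (16 bytes): F4 81 A7 80 F0 9D 9B 9C F2 B1 91 A4 ED 87 8A 37.

F4 81 A7 80 F0 9D 9B 9C F2 B1 91 A4 ED 87 8A 37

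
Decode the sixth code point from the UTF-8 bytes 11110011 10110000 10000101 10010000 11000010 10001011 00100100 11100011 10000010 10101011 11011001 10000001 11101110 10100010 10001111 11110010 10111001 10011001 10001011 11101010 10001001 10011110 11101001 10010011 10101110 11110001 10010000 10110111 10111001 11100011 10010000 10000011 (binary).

U+E88F

Offset 0: leading byte 0xF3 = 11110011 → 4-byte char #1 = F3 B0 85 90.
Offset 4: leading byte 0xC2 = 11000010 → 2-byte char #2 = C2 8B.
Offset 6: leading byte 0x24 = 00100100 → 1-byte char #3 = 24.
Offset 7: leading byte 0xE3 = 11100011 → 3-byte char #4 = E3 82 AB.
Offset 10: leading byte 0xD9 = 11011001 → 2-byte char #5 = D9 81.
Offset 12: leading byte 0xEE = 11101110 → 3-byte char #6 = EE A2 8F.
Leading byte 0xEE = 11101110 matches 1110xxxx → 3-byte sequence.
Byte 1: 0xEE = 11101110, payload 1110 (4 bits).
Byte 2: 0xA2 = 10100010 (10xxxxxx ✓), payload 100010.
Byte 3: 0x8F = 10001111 (10xxxxxx ✓), payload 001111.
Concatenate: 1110100010001111 = 0xE88F (16 bits → U+E88F).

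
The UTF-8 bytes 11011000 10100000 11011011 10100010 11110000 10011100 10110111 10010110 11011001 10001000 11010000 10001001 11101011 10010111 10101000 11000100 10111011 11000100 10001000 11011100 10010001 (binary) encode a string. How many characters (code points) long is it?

9

Byte at offset 0: 0xD8 = 11011000 → 2-byte char (#1). Advance 2.
Byte at offset 2: 0xDB = 11011011 → 2-byte char (#2). Advance 2.
Byte at offset 4: 0xF0 = 11110000 → 4-byte char (#3). Advance 4.
Byte at offset 8: 0xD9 = 11011001 → 2-byte char (#4). Advance 2.
Byte at offset 10: 0xD0 = 11010000 → 2-byte char (#5). Advance 2.
Byte at offset 12: 0xEB = 11101011 → 3-byte char (#6). Advance 3.
Byte at offset 15: 0xC4 = 11000100 → 2-byte char (#7). Advance 2.
Byte at offset 17: 0xC4 = 11000100 → 2-byte char (#8). Advance 2.
Byte at offset 19: 0xDC = 11011100 → 2-byte char (#9). Advance 2.
Reached end at offset 21 after 9 code points.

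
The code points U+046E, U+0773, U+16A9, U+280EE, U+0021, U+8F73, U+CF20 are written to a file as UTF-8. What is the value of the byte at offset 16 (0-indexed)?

0xBC

U+046E → 2-byte form D1 AE at offsets 0–1.
U+0773 → 2-byte form DD B3 at offsets 2–3.
U+16A9 → 3-byte form E1 9A A9 at offsets 4–6.
U+280EE → 4-byte form F0 A8 83 AE at offsets 7–10.
U+0021 → 1-byte form 21 at offsets 11–11.
U+8F73 → 3-byte form E8 BD B3 at offsets 12–14.
U+CF20 → 3-byte form EC BC A0 at offsets 15–17.
Offset 16 falls in char 7's range; it's byte 2 of EC BC A0 = 0xBC.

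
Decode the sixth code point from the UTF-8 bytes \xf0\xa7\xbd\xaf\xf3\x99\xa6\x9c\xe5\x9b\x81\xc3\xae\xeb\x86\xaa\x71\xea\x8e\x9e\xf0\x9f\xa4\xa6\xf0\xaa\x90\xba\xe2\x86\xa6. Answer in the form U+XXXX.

U+0071

Offset 0: leading byte 0xF0 = 11110000 → 4-byte char #1 = F0 A7 BD AF.
Offset 4: leading byte 0xF3 = 11110011 → 4-byte char #2 = F3 99 A6 9C.
Offset 8: leading byte 0xE5 = 11100101 → 3-byte char #3 = E5 9B 81.
Offset 11: leading byte 0xC3 = 11000011 → 2-byte char #4 = C3 AE.
Offset 13: leading byte 0xEB = 11101011 → 3-byte char #5 = EB 86 AA.
Offset 16: leading byte 0x71 = 01110001 → 1-byte char #6 = 71.
Leading byte 0x71 = 01110001 matches 0xxxxxxx → 1-byte sequence.
Byte 1: 0x71 = 01110001, payload 1110001 (7 bits).
Concatenate: 1110001 = 0x71 (7 bits → U+0071).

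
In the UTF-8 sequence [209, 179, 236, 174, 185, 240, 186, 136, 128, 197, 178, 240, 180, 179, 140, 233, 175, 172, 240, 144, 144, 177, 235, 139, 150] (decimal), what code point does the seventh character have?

U+10431

Offset 0: leading byte 0xD1 = 11010001 → 2-byte char #1 = D1 B3.
Offset 2: leading byte 0xEC = 11101100 → 3-byte char #2 = EC AE B9.
Offset 5: leading byte 0xF0 = 11110000 → 4-byte char #3 = F0 BA 88 80.
Offset 9: leading byte 0xC5 = 11000101 → 2-byte char #4 = C5 B2.
Offset 11: leading byte 0xF0 = 11110000 → 4-byte char #5 = F0 B4 B3 8C.
Offset 15: leading byte 0xE9 = 11101001 → 3-byte char #6 = E9 AF AC.
Offset 18: leading byte 0xF0 = 11110000 → 4-byte char #7 = F0 90 90 B1.
Leading byte 0xF0 = 11110000 matches 11110xxx → 4-byte sequence.
Byte 1: 0xF0 = 11110000, payload 000 (3 bits).
Byte 2: 0x90 = 10010000 (10xxxxxx ✓), payload 010000.
Byte 3: 0x90 = 10010000 (10xxxxxx ✓), payload 010000.
Byte 4: 0xB1 = 10110001 (10xxxxxx ✓), payload 110001.
Concatenate: 000010000010000110001 = 0x10431 (21 bits → U+10431).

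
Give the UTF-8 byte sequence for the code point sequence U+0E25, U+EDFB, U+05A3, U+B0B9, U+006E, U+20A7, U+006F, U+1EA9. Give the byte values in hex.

E0 B8 A5 EE B7 BB D6 A3 EB 82 B9 6E E2 82 A7 6F E1 BA A9

U+0E25: 3-byte form → E0 B8 A5.
U+EDFB: 3-byte form → EE B7 BB.
U+05A3: 2-byte form → D6 A3.
U+B0B9: 3-byte form → EB 82 B9.
U+006E: 1-byte form → 6E.
U+20A7: 3-byte form → E2 82 A7.
U+006F: 1-byte form → 6F.
U+1EA9: 3-byte form → E1 BA A9.
Concatenated (19 bytes): E0 B8 A5 EE B7 BB D6 A3 EB 82 B9 6E E2 82 A7 6F E1 BA A9.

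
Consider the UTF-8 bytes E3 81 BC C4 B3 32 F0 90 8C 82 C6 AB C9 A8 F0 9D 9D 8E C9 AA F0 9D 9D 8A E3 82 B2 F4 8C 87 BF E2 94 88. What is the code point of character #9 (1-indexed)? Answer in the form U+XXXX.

U+1D74A

Offset 0: leading byte 0xE3 = 11100011 → 3-byte char #1 = E3 81 BC.
Offset 3: leading byte 0xC4 = 11000100 → 2-byte char #2 = C4 B3.
Offset 5: leading byte 0x32 = 00110010 → 1-byte char #3 = 32.
Offset 6: leading byte 0xF0 = 11110000 → 4-byte char #4 = F0 90 8C 82.
Offset 10: leading byte 0xC6 = 11000110 → 2-byte char #5 = C6 AB.
Offset 12: leading byte 0xC9 = 11001001 → 2-byte char #6 = C9 A8.
Offset 14: leading byte 0xF0 = 11110000 → 4-byte char #7 = F0 9D 9D 8E.
Offset 18: leading byte 0xC9 = 11001001 → 2-byte char #8 = C9 AA.
Offset 20: leading byte 0xF0 = 11110000 → 4-byte char #9 = F0 9D 9D 8A.
Leading byte 0xF0 = 11110000 matches 11110xxx → 4-byte sequence.
Byte 1: 0xF0 = 11110000, payload 000 (3 bits).
Byte 2: 0x9D = 10011101 (10xxxxxx ✓), payload 011101.
Byte 3: 0x9D = 10011101 (10xxxxxx ✓), payload 011101.
Byte 4: 0x8A = 10001010 (10xxxxxx ✓), payload 001010.
Concatenate: 000011101011101001010 = 0x1D74A (21 bits → U+1D74A).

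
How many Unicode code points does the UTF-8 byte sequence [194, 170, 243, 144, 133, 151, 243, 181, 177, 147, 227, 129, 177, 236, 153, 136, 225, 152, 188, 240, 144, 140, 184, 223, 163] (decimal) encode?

8

Byte at offset 0: 0xC2 = 11000010 → 2-byte char (#1). Advance 2.
Byte at offset 2: 0xF3 = 11110011 → 4-byte char (#2). Advance 4.
Byte at offset 6: 0xF3 = 11110011 → 4-byte char (#3). Advance 4.
Byte at offset 10: 0xE3 = 11100011 → 3-byte char (#4). Advance 3.
Byte at offset 13: 0xEC = 11101100 → 3-byte char (#5). Advance 3.
Byte at offset 16: 0xE1 = 11100001 → 3-byte char (#6). Advance 3.
Byte at offset 19: 0xF0 = 11110000 → 4-byte char (#7). Advance 4.
Byte at offset 23: 0xDF = 11011111 → 2-byte char (#8). Advance 2.
Reached end at offset 25 after 8 code points.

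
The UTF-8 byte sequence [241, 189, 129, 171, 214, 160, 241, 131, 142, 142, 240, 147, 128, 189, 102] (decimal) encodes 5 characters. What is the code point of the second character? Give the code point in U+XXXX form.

Offset 0: leading byte 0xF1 = 11110001 → 4-byte char #1 = F1 BD 81 AB.
Offset 4: leading byte 0xD6 = 11010110 → 2-byte char #2 = D6 A0.
Leading byte 0xD6 = 11010110 matches 110xxxxx → 2-byte sequence.
Byte 1: 0xD6 = 11010110, payload 10110 (5 bits).
Byte 2: 0xA0 = 10100000 (10xxxxxx ✓), payload 100000.
Concatenate: 10110100000 = 0x5A0 (11 bits → U+05A0).

U+05A0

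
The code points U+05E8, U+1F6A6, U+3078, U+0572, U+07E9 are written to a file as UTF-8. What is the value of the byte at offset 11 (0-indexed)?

U+05E8 → 2-byte form D7 A8 at offsets 0–1.
U+1F6A6 → 4-byte form F0 9F 9A A6 at offsets 2–5.
U+3078 → 3-byte form E3 81 B8 at offsets 6–8.
U+0572 → 2-byte form D5 B2 at offsets 9–10.
U+07E9 → 2-byte form DF A9 at offsets 11–12.
Offset 11 falls in char 5's range; it's byte 1 of DF A9 = 0xDF.

0xDF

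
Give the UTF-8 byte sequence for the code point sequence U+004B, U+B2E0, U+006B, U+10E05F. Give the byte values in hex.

4B EB 8B A0 6B F4 8E 81 9F

U+004B: 1-byte form → 4B.
U+B2E0: 3-byte form → EB 8B A0.
U+006B: 1-byte form → 6B.
U+10E05F: 4-byte form → F4 8E 81 9F.
Concatenated (9 bytes): 4B EB 8B A0 6B F4 8E 81 9F.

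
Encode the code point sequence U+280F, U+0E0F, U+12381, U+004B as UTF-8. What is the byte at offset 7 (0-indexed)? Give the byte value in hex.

0x92

U+280F → 3-byte form E2 A0 8F at offsets 0–2.
U+0E0F → 3-byte form E0 B8 8F at offsets 3–5.
U+12381 → 4-byte form F0 92 8E 81 at offsets 6–9.
Offset 7 falls in char 3's range; it's byte 2 of F0 92 8E 81 = 0x92.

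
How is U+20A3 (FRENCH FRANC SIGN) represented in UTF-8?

E2 82 A3

U+20A3 = 0x20A3 = 8355 decimal. In range U+0800–U+FFFF → 3-byte form: 1110xxxx 10xxxxxx 10xxxxxx.
Binary (16 bits): 0010000010100011.
Split 4+6+6: 0010 | 000010 | 100011.
Byte 1: 11100010 = 0xE2.
Byte 2: 10000010 = 0x82.
Byte 3: 10100011 = 0xA3.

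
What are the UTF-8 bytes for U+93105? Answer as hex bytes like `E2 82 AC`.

F2 93 84 85

U+93105 = 0x93105 = 602373 decimal. In range U+10000–U+10FFFF → 4-byte form: 11110xxx 10xxxxxx 10xxxxxx 10xxxxxx.
Binary (21 bits): 010010011000100000101.
Split 3+6+6+6: 010 | 010011 | 000100 | 000101.
Byte 1: 11110010 = 0xF2.
Byte 2: 10010011 = 0x93.
Byte 3: 10000100 = 0x84.
Byte 4: 10000101 = 0x85.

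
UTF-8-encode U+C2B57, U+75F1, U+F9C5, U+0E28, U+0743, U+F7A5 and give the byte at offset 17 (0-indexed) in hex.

0xA5

U+C2B57 → 4-byte form F3 82 AD 97 at offsets 0–3.
U+75F1 → 3-byte form E7 97 B1 at offsets 4–6.
U+F9C5 → 3-byte form EF A7 85 at offsets 7–9.
U+0E28 → 3-byte form E0 B8 A8 at offsets 10–12.
U+0743 → 2-byte form DD 83 at offsets 13–14.
U+F7A5 → 3-byte form EF 9E A5 at offsets 15–17.
Offset 17 falls in char 6's range; it's byte 3 of EF 9E A5 = 0xA5.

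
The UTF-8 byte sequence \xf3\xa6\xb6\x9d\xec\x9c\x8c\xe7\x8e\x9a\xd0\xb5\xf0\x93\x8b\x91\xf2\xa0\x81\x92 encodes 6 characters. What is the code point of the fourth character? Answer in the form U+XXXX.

U+0435

Offset 0: leading byte 0xF3 = 11110011 → 4-byte char #1 = F3 A6 B6 9D.
Offset 4: leading byte 0xEC = 11101100 → 3-byte char #2 = EC 9C 8C.
Offset 7: leading byte 0xE7 = 11100111 → 3-byte char #3 = E7 8E 9A.
Offset 10: leading byte 0xD0 = 11010000 → 2-byte char #4 = D0 B5.
Leading byte 0xD0 = 11010000 matches 110xxxxx → 2-byte sequence.
Byte 1: 0xD0 = 11010000, payload 10000 (5 bits).
Byte 2: 0xB5 = 10110101 (10xxxxxx ✓), payload 110101.
Concatenate: 10000110101 = 0x435 (11 bits → U+0435).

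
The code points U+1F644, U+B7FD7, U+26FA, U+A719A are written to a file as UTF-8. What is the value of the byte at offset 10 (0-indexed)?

0xBA

U+1F644 → 4-byte form F0 9F 99 84 at offsets 0–3.
U+B7FD7 → 4-byte form F2 B7 BF 97 at offsets 4–7.
U+26FA → 3-byte form E2 9B BA at offsets 8–10.
Offset 10 falls in char 3's range; it's byte 3 of E2 9B BA = 0xBA.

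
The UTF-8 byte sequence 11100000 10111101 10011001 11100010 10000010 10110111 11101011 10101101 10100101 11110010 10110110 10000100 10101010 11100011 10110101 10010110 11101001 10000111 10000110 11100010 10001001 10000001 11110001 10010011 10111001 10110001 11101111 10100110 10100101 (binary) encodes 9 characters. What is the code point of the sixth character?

U+91C6

Offset 0: leading byte 0xE0 = 11100000 → 3-byte char #1 = E0 BD 99.
Offset 3: leading byte 0xE2 = 11100010 → 3-byte char #2 = E2 82 B7.
Offset 6: leading byte 0xEB = 11101011 → 3-byte char #3 = EB AD A5.
Offset 9: leading byte 0xF2 = 11110010 → 4-byte char #4 = F2 B6 84 AA.
Offset 13: leading byte 0xE3 = 11100011 → 3-byte char #5 = E3 B5 96.
Offset 16: leading byte 0xE9 = 11101001 → 3-byte char #6 = E9 87 86.
Leading byte 0xE9 = 11101001 matches 1110xxxx → 3-byte sequence.
Byte 1: 0xE9 = 11101001, payload 1001 (4 bits).
Byte 2: 0x87 = 10000111 (10xxxxxx ✓), payload 000111.
Byte 3: 0x86 = 10000110 (10xxxxxx ✓), payload 000110.
Concatenate: 1001000111000110 = 0x91C6 (16 bits → U+91C6).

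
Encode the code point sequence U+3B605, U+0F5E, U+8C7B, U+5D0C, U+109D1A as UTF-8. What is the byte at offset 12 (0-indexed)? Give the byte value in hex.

U+3B605 → 4-byte form F0 BB 98 85 at offsets 0–3.
U+0F5E → 3-byte form E0 BD 9E at offsets 4–6.
U+8C7B → 3-byte form E8 B1 BB at offsets 7–9.
U+5D0C → 3-byte form E5 B4 8C at offsets 10–12.
Offset 12 falls in char 4's range; it's byte 3 of E5 B4 8C = 0x8C.

0x8C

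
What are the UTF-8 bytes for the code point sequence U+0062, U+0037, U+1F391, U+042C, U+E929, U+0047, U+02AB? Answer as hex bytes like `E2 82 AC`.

U+0062: 1-byte form → 62.
U+0037: 1-byte form → 37.
U+1F391: 4-byte form → F0 9F 8E 91.
U+042C: 2-byte form → D0 AC.
U+E929: 3-byte form → EE A4 A9.
U+0047: 1-byte form → 47.
U+02AB: 2-byte form → CA AB.
Concatenated (14 bytes): 62 37 F0 9F 8E 91 D0 AC EE A4 A9 47 CA AB.

62 37 F0 9F 8E 91 D0 AC EE A4 A9 47 CA AB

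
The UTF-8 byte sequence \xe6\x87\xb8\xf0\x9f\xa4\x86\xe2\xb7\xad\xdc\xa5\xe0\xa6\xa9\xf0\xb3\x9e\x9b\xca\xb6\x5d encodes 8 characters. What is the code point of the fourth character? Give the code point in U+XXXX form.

U+0725

Offset 0: leading byte 0xE6 = 11100110 → 3-byte char #1 = E6 87 B8.
Offset 3: leading byte 0xF0 = 11110000 → 4-byte char #2 = F0 9F A4 86.
Offset 7: leading byte 0xE2 = 11100010 → 3-byte char #3 = E2 B7 AD.
Offset 10: leading byte 0xDC = 11011100 → 2-byte char #4 = DC A5.
Leading byte 0xDC = 11011100 matches 110xxxxx → 2-byte sequence.
Byte 1: 0xDC = 11011100, payload 11100 (5 bits).
Byte 2: 0xA5 = 10100101 (10xxxxxx ✓), payload 100101.
Concatenate: 11100100101 = 0x725 (11 bits → U+0725).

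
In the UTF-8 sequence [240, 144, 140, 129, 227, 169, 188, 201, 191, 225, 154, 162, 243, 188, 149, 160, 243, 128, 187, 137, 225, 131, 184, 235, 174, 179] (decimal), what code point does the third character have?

U+027F

Offset 0: leading byte 0xF0 = 11110000 → 4-byte char #1 = F0 90 8C 81.
Offset 4: leading byte 0xE3 = 11100011 → 3-byte char #2 = E3 A9 BC.
Offset 7: leading byte 0xC9 = 11001001 → 2-byte char #3 = C9 BF.
Leading byte 0xC9 = 11001001 matches 110xxxxx → 2-byte sequence.
Byte 1: 0xC9 = 11001001, payload 01001 (5 bits).
Byte 2: 0xBF = 10111111 (10xxxxxx ✓), payload 111111.
Concatenate: 01001111111 = 0x27F (11 bits → U+027F).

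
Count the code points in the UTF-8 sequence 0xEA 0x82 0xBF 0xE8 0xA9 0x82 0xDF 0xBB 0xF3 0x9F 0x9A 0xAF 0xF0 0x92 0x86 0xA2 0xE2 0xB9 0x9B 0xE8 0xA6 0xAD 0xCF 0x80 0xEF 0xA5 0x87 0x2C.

Byte at offset 0: 0xEA = 11101010 → 3-byte char (#1). Advance 3.
Byte at offset 3: 0xE8 = 11101000 → 3-byte char (#2). Advance 3.
Byte at offset 6: 0xDF = 11011111 → 2-byte char (#3). Advance 2.
Byte at offset 8: 0xF3 = 11110011 → 4-byte char (#4). Advance 4.
Byte at offset 12: 0xF0 = 11110000 → 4-byte char (#5). Advance 4.
Byte at offset 16: 0xE2 = 11100010 → 3-byte char (#6). Advance 3.
Byte at offset 19: 0xE8 = 11101000 → 3-byte char (#7). Advance 3.
Byte at offset 22: 0xCF = 11001111 → 2-byte char (#8). Advance 2.
Byte at offset 24: 0xEF = 11101111 → 3-byte char (#9). Advance 3.
Byte at offset 27: 0x2C = 00101100 → 1-byte char (#10). Advance 1.
Reached end at offset 28 after 10 code points.

10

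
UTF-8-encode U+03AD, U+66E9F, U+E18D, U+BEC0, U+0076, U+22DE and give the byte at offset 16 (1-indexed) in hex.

0x9E

1-indexed offset 16 is 0-indexed offset 15.
U+03AD → 2-byte form CE AD at offsets 0–1.
U+66E9F → 4-byte form F1 A6 BA 9F at offsets 2–5.
U+E18D → 3-byte form EE 86 8D at offsets 6–8.
U+BEC0 → 3-byte form EB BB 80 at offsets 9–11.
U+0076 → 1-byte form 76 at offsets 12–12.
U+22DE → 3-byte form E2 8B 9E at offsets 13–15.
Offset 15 falls in char 6's range; it's byte 3 of E2 8B 9E = 0x9E.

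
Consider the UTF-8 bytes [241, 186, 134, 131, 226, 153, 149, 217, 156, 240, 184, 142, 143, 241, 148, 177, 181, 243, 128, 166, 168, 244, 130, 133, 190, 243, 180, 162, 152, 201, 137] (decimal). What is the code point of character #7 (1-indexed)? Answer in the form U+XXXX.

Offset 0: leading byte 0xF1 = 11110001 → 4-byte char #1 = F1 BA 86 83.
Offset 4: leading byte 0xE2 = 11100010 → 3-byte char #2 = E2 99 95.
Offset 7: leading byte 0xD9 = 11011001 → 2-byte char #3 = D9 9C.
Offset 9: leading byte 0xF0 = 11110000 → 4-byte char #4 = F0 B8 8E 8F.
Offset 13: leading byte 0xF1 = 11110001 → 4-byte char #5 = F1 94 B1 B5.
Offset 17: leading byte 0xF3 = 11110011 → 4-byte char #6 = F3 80 A6 A8.
Offset 21: leading byte 0xF4 = 11110100 → 4-byte char #7 = F4 82 85 BE.
Leading byte 0xF4 = 11110100 matches 11110xxx → 4-byte sequence.
Byte 1: 0xF4 = 11110100, payload 100 (3 bits).
Byte 2: 0x82 = 10000010 (10xxxxxx ✓), payload 000010.
Byte 3: 0x85 = 10000101 (10xxxxxx ✓), payload 000101.
Byte 4: 0xBE = 10111110 (10xxxxxx ✓), payload 111110.
Concatenate: 100000010000101111110 = 0x10217E (21 bits → U+10217E).

U+10217E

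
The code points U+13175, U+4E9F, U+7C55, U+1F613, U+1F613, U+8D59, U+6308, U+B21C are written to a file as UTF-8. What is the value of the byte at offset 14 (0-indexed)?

0xF0

U+13175 → 4-byte form F0 93 85 B5 at offsets 0–3.
U+4E9F → 3-byte form E4 BA 9F at offsets 4–6.
U+7C55 → 3-byte form E7 B1 95 at offsets 7–9.
U+1F613 → 4-byte form F0 9F 98 93 at offsets 10–13.
U+1F613 → 4-byte form F0 9F 98 93 at offsets 14–17.
Offset 14 falls in char 5's range; it's byte 1 of F0 9F 98 93 = 0xF0.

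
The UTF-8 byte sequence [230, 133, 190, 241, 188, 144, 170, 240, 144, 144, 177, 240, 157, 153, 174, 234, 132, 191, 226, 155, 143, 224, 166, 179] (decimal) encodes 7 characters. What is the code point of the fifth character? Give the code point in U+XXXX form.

Offset 0: leading byte 0xE6 = 11100110 → 3-byte char #1 = E6 85 BE.
Offset 3: leading byte 0xF1 = 11110001 → 4-byte char #2 = F1 BC 90 AA.
Offset 7: leading byte 0xF0 = 11110000 → 4-byte char #3 = F0 90 90 B1.
Offset 11: leading byte 0xF0 = 11110000 → 4-byte char #4 = F0 9D 99 AE.
Offset 15: leading byte 0xEA = 11101010 → 3-byte char #5 = EA 84 BF.
Leading byte 0xEA = 11101010 matches 1110xxxx → 3-byte sequence.
Byte 1: 0xEA = 11101010, payload 1010 (4 bits).
Byte 2: 0x84 = 10000100 (10xxxxxx ✓), payload 000100.
Byte 3: 0xBF = 10111111 (10xxxxxx ✓), payload 111111.
Concatenate: 1010000100111111 = 0xA13F (16 bits → U+A13F).

U+A13F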